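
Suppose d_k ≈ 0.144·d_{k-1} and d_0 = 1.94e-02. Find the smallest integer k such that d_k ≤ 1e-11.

After k steps, d_k ≈ 1.94e-02·0.144^k.
Need 0.144^k ≤ 1e-11/1.94e-02 = 5.15464e-10.
k ≥ ln(5.15464e-10)/ln(0.144) = -21.3860/-1.93794 = 11.035.
Smallest integer k = 12.

12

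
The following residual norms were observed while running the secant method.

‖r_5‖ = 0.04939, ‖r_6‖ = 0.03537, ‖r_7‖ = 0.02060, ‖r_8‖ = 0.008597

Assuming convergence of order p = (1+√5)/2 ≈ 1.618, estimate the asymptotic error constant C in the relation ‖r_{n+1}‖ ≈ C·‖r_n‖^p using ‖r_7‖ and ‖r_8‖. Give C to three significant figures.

4.60

C ≈ ‖r_8‖ / ‖r_7‖^1.618
  = 0.008597 / (0.02060)^1.618
  = 0.008597 / 0.00186998 ≈ 4.5974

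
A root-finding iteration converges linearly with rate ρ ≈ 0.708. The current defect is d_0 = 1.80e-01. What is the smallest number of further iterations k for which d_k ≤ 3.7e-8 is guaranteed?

45

After k steps, d_k ≈ 1.80e-01·0.708^k.
Need 0.708^k ≤ 3.7e-8/1.80e-01 = 2.05556e-07.
k ≥ ln(2.05556e-07)/ln(0.708) = -15.3975/-0.34531 = 44.590.
Smallest integer k = 45.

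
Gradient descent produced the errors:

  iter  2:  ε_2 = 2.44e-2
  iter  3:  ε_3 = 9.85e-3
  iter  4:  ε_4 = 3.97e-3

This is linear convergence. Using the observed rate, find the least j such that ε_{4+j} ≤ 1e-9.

Rate ρ ≈ ε_4/ε_3 = 3.97e-3/9.85e-3 = 0.4030.
After j more steps, ε_{4+j} ≈ 3.97e-3·ρ^j; need ρ^j ≤ 1e-9/3.97e-3 = 2.51889e-07.
j ≥ ln(2.51889e-07)/ln(0.4030) = -15.1943/-0.90882 = 16.719.
So 17 more iterations are needed.

17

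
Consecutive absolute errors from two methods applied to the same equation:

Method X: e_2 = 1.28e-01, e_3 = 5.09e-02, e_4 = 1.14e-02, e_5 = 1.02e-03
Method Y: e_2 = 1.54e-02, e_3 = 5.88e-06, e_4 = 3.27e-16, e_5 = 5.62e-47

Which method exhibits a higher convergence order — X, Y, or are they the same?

Method X: p ≈ ln(1.02e-03/1.14e-02)/ln(1.14e-02/5.09e-02) ≈ 1.61.
Method Y: p ≈ ln(5.62e-47/3.27e-16)/ln(3.27e-16/5.88e-06) ≈ 3.00.
Method Y has the higher order (≈3.0 vs ≈1.6).

Y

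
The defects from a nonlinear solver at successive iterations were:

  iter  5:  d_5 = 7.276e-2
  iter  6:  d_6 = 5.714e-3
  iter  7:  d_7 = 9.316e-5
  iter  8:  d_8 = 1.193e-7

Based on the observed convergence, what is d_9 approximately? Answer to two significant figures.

2.5e-12

First estimate the order: p ≈ ln(d_8/d_7) / ln(d_7/d_6) = ln(1.193e-7/9.316e-5)/ln(9.316e-5/5.714e-3) = ln(0.00128059)/ln(0.0163038) ≈ 1.6180.
Then d_9 ≈ d_8·(d_8/d_7)^p = 1.193e-7·(0.00128059)^1.6180 = 1.193e-7·2.08828e-05 ≈ 2.491e-12.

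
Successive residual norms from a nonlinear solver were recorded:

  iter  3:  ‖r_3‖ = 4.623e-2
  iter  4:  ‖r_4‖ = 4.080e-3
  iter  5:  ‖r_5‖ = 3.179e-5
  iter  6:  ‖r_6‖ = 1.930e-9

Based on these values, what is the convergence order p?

2

Consecutive ratios: ‖r_6‖/‖r_5‖ = 1.930e-9/3.179e-5 = 6.07109e-05, ‖r_5‖/‖r_4‖ = 3.179e-5/4.080e-3 = 0.00779167.
p ≈ ln(6.07109e-05)/ln(0.00779167) = -9.7094/-4.8547 ≈ 2.00.
So the convergence is quadratic (order 2).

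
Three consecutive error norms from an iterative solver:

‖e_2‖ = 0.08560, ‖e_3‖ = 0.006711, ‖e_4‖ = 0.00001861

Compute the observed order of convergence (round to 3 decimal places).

2.313

p ≈ ln(‖e_4‖/‖e_3‖) / ln(‖e_3‖/‖e_2‖)
  = ln(0.00001861/0.006711) / ln(0.006711/0.08560)
  = ln(0.00277306) / ln(0.0783995)
  = -5.887804 / -2.545938 ≈ 2.312627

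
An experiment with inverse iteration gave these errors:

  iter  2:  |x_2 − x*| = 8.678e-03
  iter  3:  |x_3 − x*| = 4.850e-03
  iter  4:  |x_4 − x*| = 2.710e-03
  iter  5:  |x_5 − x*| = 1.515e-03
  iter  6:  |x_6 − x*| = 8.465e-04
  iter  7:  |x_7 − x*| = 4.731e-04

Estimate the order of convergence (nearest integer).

1

Consecutive ratios: |x_7 − x*|/|x_6 − x*| = 4.731e-04/8.465e-04 = 0.55889, |x_6 − x*|/|x_5 − x*| = 8.465e-04/1.515e-03 = 0.558746.
p ≈ ln(0.55889)/ln(0.558746) = -0.5818/-0.5821 ≈ 1.00.
So the convergence is linear (order 1).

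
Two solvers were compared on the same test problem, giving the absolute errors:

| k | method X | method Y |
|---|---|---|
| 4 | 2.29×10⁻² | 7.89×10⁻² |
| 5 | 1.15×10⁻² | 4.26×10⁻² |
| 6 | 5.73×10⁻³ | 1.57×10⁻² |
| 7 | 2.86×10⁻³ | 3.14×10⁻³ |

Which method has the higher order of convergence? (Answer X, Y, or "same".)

Y

Method X: p ≈ ln(2.86×10⁻³/5.73×10⁻³)/ln(5.73×10⁻³/1.15×10⁻²) ≈ 1.00.
Method Y: p ≈ ln(3.14×10⁻³/1.57×10⁻²)/ln(1.57×10⁻²/4.26×10⁻²) ≈ 1.61.
Method Y has the higher order (≈1.6 vs ≈1.0).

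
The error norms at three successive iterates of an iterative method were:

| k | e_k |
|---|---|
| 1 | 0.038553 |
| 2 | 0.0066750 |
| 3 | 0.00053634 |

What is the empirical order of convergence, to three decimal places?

1.438

p ≈ ln(e_3/e_2) / ln(e_2/e_1)
  = ln(0.00053634/0.0066750) / ln(0.0066750/0.038553)
  = ln(0.0803506) / ln(0.173138)
  = -2.521356 / -1.753666 ≈ 1.437763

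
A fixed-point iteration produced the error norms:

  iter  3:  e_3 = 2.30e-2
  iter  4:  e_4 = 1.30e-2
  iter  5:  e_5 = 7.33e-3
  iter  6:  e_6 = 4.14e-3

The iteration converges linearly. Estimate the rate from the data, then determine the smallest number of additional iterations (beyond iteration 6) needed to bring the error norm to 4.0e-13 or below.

41

Rate ρ ≈ e_6/e_5 = 4.14e-3/7.33e-3 = 0.5648.
After j more steps, e_{6+j} ≈ 4.14e-3·ρ^j; need ρ^j ≤ 4.0e-13/4.14e-3 = 9.66184e-11.
j ≥ ln(9.66184e-11)/ln(0.5648) = -23.0603/-0.57128 = 40.366.
So 41 more iterations are needed.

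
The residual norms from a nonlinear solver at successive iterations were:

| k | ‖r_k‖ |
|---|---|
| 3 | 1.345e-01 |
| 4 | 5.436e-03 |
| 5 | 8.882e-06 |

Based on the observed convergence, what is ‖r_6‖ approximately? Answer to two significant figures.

First estimate the order: p ≈ ln(‖r_5‖/‖r_4‖) / ln(‖r_4‖/‖r_3‖) = ln(8.882e-06/5.436e-03)/ln(5.436e-03/1.345e-01) = ln(0.00163392)/ln(0.0404164) ≈ 1.9999.
Then ‖r_6‖ ≈ ‖r_5‖·(‖r_5‖/‖r_4‖)^p = 8.882e-06·(0.00163392)^1.9999 = 8.882e-06·2.67141e-06 ≈ 2.373e-11.

2.4e-11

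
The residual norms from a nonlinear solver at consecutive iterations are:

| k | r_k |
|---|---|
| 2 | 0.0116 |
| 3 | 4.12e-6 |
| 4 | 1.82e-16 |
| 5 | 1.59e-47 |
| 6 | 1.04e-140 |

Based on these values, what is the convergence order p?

Consecutive ratios: r_6/r_5 = 1.04e-140/1.59e-47 = 6.54088e-94, r_5/r_4 = 1.59e-47/1.82e-16 = 8.73626e-32.
p ≈ ln(6.54088e-94)/ln(8.73626e-32) = -214.5649/-71.5152 ≈ 3.00.
So the convergence is cubic (order 3).

3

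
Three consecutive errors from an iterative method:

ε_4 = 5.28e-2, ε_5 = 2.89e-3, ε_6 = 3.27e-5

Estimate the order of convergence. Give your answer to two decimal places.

1.54

p ≈ ln(ε_6/ε_5) / ln(ε_5/ε_4)
  = ln(3.27e-5/2.89e-3) / ln(2.89e-3/5.28e-2)
  = ln(0.0113149) / ln(0.0547348)
  = -4.48163 / -2.90526 ≈ 1.54259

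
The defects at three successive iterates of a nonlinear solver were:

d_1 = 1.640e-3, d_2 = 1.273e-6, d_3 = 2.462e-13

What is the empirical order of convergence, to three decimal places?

2.159

p ≈ ln(d_3/d_2) / ln(d_2/d_1)
  = ln(2.462e-13/1.273e-6) / ln(1.273e-6/1.640e-3)
  = ln(1.93401e-07) / ln(0.00077622)
  = -15.458500 / -7.161075 ≈ 2.158684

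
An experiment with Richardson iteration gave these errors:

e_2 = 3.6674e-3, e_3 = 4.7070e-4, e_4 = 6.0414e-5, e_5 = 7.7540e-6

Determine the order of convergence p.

Consecutive ratios: e_5/e_4 = 7.7540e-6/6.0414e-5 = 0.128348, e_4/e_3 = 6.0414e-5/4.7070e-4 = 0.128349.
p ≈ ln(0.128348)/ln(0.128349) = -2.0530/-2.0530 ≈ 1.00.
So the convergence is linear (order 1).

1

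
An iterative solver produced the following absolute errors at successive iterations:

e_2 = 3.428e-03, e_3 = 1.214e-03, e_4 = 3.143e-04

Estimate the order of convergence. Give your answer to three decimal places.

1.302

p ≈ ln(e_4/e_3) / ln(e_3/e_2)
  = ln(3.143e-04/1.214e-03) / ln(1.214e-03/3.428e-03)
  = ln(0.258896) / ln(0.354142)
  = -1.351329 / -1.038057 ≈ 1.301787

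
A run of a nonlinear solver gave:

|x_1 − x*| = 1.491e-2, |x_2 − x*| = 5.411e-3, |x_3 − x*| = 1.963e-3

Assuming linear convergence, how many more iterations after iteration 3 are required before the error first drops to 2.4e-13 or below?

Rate ρ ≈ |x_3 − x*|/|x_2 − x*| = 1.963e-3/5.411e-3 = 0.3628.
After j more steps, |x_{3+j} − x*| ≈ 1.963e-3·ρ^j; need ρ^j ≤ 2.4e-13/1.963e-3 = 1.22262e-10.
j ≥ ln(1.22262e-10)/ln(0.3628) = -22.8249/-1.01390 = 22.512.
So 23 more iterations are needed.

23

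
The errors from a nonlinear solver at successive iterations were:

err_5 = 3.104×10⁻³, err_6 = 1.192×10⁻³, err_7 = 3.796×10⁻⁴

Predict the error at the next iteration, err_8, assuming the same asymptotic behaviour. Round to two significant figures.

9.7e-5

First estimate the order: p ≈ ln(err_7/err_6) / ln(err_6/err_5) = ln(3.796×10⁻⁴/1.192×10⁻³)/ln(1.192×10⁻³/3.104×10⁻³) = ln(0.318456)/ln(0.384021) ≈ 1.1956.
Then err_8 ≈ err_7·(err_7/err_6)^p = 3.796×10⁻⁴·(0.318456)^1.1956 = 3.796×10⁻⁴·0.254593 ≈ 9.664e-05.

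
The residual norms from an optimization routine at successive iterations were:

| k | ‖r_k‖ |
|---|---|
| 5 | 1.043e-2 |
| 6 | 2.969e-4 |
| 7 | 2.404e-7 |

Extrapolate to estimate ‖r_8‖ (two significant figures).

First estimate the order: p ≈ ln(‖r_7‖/‖r_6‖) / ln(‖r_6‖/‖r_5‖) = ln(2.404e-7/2.969e-4)/ln(2.969e-4/1.043e-2) = ln(0.0008097)/ln(0.028466) ≈ 2.0002.
Then ‖r_8‖ ≈ ‖r_7‖·(‖r_7‖/‖r_6‖)^p = 2.404e-7·(0.0008097)^2.0002 = 2.404e-7·6.54681e-07 ≈ 1.574e-13.

1.6e-13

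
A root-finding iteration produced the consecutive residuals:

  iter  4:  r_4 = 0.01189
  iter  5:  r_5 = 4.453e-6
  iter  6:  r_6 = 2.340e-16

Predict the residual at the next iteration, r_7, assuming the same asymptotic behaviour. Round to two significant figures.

3.4e-47

First estimate the order: p ≈ ln(r_6/r_5) / ln(r_5/r_4) = ln(2.340e-16/4.453e-6)/ln(4.453e-6/0.01189) = ln(5.25488e-11)/ln(0.000374516) ≈ 3.0000.
Then r_7 ≈ r_6·(r_6/r_5)^p = 2.340e-16·(5.25488e-11)^3.0000 = 2.340e-16·1.45107e-31 ≈ 3.396e-47.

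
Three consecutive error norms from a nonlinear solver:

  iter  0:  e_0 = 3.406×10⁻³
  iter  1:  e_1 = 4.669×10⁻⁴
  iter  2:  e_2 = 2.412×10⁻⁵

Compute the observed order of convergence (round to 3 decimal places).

p ≈ ln(e_2/e_1) / ln(e_1/e_0)
  = ln(2.412×10⁻⁵/4.669×10⁻⁴) / ln(4.669×10⁻⁴/3.406×10⁻³)
  = ln(0.0516599) / ln(0.137082)
  = -2.963073 / -1.987176 ≈ 1.491097

1.491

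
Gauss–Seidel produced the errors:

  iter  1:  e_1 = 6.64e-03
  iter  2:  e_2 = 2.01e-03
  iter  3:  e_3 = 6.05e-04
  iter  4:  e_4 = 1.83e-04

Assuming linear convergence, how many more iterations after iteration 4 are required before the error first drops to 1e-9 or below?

11

Rate ρ ≈ e_4/e_3 = 1.83e-04/6.05e-04 = 0.3025.
After j more steps, e_{4+j} ≈ 1.83e-04·ρ^j; need ρ^j ≤ 1e-9/1.83e-04 = 5.46448e-06.
j ≥ ln(5.46448e-06)/ln(0.3025) = -12.1172/-1.19567 = 10.134.
So 11 more iterations are needed.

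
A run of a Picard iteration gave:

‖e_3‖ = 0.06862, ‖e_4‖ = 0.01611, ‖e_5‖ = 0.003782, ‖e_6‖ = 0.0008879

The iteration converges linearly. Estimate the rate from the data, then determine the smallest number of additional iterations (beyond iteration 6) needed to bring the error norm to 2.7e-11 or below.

Rate ρ ≈ ‖e_6‖/‖e_5‖ = 0.0008879/0.003782 = 0.2348.
After j more steps, ‖e_{6+j}‖ ≈ 0.0008879·ρ^j; need ρ^j ≤ 2.7e-11/0.0008879 = 3.04088e-08.
j ≥ ln(3.04088e-08)/ln(0.2348) = -17.3085/-1.44902 = 11.945.
So 12 more iterations are needed.

12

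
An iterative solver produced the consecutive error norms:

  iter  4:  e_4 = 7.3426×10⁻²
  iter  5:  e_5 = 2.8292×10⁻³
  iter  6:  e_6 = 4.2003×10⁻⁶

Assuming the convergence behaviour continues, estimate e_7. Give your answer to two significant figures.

First estimate the order: p ≈ ln(e_6/e_5) / ln(e_5/e_4) = ln(4.2003×10⁻⁶/2.8292×10⁻³)/ln(2.8292×10⁻³/7.3426×10⁻²) = ln(0.00148462)/ln(0.0385313) ≈ 2.0000.
Then e_7 ≈ e_6·(e_6/e_5)^p = 4.2003×10⁻⁶·(0.00148462)^2.0000 = 4.2003×10⁻⁶·2.2041e-06 ≈ 9.258e-12.

9.3e-12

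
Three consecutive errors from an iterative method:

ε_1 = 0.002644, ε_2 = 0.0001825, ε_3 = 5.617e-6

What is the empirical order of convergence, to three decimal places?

p ≈ ln(ε_3/ε_2) / ln(ε_2/ε_1)
  = ln(5.617e-6/0.0001825) / ln(0.0001825/0.002644)
  = ln(0.0307781) / ln(0.0690242)
  = -3.480952 / -2.673298 ≈ 1.302119

1.302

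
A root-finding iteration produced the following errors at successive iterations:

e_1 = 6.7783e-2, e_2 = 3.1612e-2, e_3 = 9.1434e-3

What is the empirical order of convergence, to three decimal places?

p ≈ ln(e_3/e_2) / ln(e_2/e_1)
  = ln(9.1434e-3/3.1612e-2) / ln(3.1612e-2/6.7783e-2)
  = ln(0.289238) / ln(0.466371)
  = -1.240505 / -0.762774 ≈ 1.626307

1.626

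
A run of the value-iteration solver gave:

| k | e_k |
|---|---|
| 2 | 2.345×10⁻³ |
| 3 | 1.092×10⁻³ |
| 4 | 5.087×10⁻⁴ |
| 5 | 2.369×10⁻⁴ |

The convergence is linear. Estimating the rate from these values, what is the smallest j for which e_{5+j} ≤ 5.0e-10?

18

Rate ρ ≈ e_5/e_4 = 2.369×10⁻⁴/5.087×10⁻⁴ = 0.4657.
After j more steps, e_{5+j} ≈ 2.369×10⁻⁴·ρ^j; need ρ^j ≤ 5.0e-10/2.369×10⁻⁴ = 2.1106e-06.
j ≥ ln(2.1106e-06)/ln(0.4657) = -13.0685/-0.76421 = 17.101.
So 18 more iterations are needed.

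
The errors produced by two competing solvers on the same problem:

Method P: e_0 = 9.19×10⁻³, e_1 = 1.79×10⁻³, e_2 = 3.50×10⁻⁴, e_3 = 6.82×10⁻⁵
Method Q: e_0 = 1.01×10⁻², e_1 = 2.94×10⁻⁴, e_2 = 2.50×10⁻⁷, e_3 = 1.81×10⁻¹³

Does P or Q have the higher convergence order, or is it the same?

Q

Method P: p ≈ ln(6.82×10⁻⁵/3.50×10⁻⁴)/ln(3.50×10⁻⁴/1.79×10⁻³) ≈ 1.00.
Method Q: p ≈ ln(1.81×10⁻¹³/2.50×10⁻⁷)/ln(2.50×10⁻⁷/2.94×10⁻⁴) ≈ 2.00.
Method Q has the higher order (≈2.0 vs ≈1.0).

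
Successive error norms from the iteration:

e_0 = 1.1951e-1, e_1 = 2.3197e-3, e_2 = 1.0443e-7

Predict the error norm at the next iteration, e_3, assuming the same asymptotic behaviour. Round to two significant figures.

First estimate the order: p ≈ ln(e_2/e_1) / ln(e_1/e_0) = ln(1.0443e-7/2.3197e-3)/ln(2.3197e-3/1.1951e-1) = ln(4.50188e-05)/ln(0.0194101) ≈ 2.5389.
Then e_3 ≈ e_2·(e_2/e_1)^p = 1.0443e-7·(4.50188e-05)^2.5389 = 1.0443e-7·9.21302e-12 ≈ 9.621e-19.

9.6e-19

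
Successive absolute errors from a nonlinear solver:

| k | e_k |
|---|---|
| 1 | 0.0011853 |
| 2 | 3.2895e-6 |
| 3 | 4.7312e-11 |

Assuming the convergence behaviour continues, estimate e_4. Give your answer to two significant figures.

First estimate the order: p ≈ ln(e_3/e_2) / ln(e_2/e_1) = ln(4.7312e-11/3.2895e-6)/ln(3.2895e-6/0.0011853) = ln(1.43827e-05)/ln(0.00277525) ≈ 1.8939.
Then e_4 ≈ e_3·(e_3/e_2)^p = 4.7312e-11·(1.43827e-05)^1.8939 = 4.7312e-11·6.75202e-10 ≈ 3.195e-20.

3.2e-20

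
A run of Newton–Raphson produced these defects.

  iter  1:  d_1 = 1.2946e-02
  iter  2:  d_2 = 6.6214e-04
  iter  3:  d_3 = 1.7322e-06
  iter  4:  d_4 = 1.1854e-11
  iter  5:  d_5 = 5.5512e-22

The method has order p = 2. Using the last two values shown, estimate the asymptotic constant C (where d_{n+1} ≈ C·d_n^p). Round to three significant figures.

C ≈ d_5 / d_4^2
  = 5.5512e-22 / (1.1854e-11)^2
  = 5.5512e-22 / 1.40517e-22 ≈ 3.9505

3.95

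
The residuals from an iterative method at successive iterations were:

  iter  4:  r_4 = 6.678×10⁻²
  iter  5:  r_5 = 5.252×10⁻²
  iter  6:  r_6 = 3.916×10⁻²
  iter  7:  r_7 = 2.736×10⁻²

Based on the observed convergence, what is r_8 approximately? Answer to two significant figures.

First estimate the order: p ≈ ln(r_7/r_6) / ln(r_6/r_5) = ln(2.736×10⁻²/3.916×10⁻²)/ln(3.916×10⁻²/5.252×10⁻²) = ln(0.698672)/ln(0.745621) ≈ 1.2216.
Then r_8 ≈ r_7·(r_7/r_6)^p = 2.736×10⁻²·(0.698672)^1.2216 = 2.736×10⁻²·0.645304 ≈ 0.01766.

1.8e-2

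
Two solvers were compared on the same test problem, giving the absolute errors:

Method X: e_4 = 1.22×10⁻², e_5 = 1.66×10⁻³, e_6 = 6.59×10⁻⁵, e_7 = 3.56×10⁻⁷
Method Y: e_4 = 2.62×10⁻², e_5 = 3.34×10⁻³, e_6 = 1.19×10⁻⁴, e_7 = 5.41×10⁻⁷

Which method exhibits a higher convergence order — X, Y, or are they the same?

same

Method X: p ≈ ln(3.56×10⁻⁷/6.59×10⁻⁵)/ln(6.59×10⁻⁵/1.66×10⁻³) ≈ 1.62.
Method Y: p ≈ ln(5.41×10⁻⁷/1.19×10⁻⁴)/ln(1.19×10⁻⁴/3.34×10⁻³) ≈ 1.62.
Both orders ≈ 1.6 — effectively the same.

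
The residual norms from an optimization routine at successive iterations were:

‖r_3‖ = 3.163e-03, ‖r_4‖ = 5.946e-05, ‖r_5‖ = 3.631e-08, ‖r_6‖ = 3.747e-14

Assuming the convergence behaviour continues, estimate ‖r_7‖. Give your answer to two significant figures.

2.7e-25

First estimate the order: p ≈ ln(‖r_6‖/‖r_5‖) / ln(‖r_5‖/‖r_4‖) = ln(3.747e-14/3.631e-08)/ln(3.631e-08/5.946e-05) = ln(1.03195e-06)/ln(0.000610663) ≈ 1.8625.
Then ‖r_7‖ ≈ ‖r_6‖·(‖r_6‖/‖r_5‖)^p = 3.747e-14·(1.03195e-06)^1.8625 = 3.747e-14·7.08662e-12 ≈ 2.655e-25.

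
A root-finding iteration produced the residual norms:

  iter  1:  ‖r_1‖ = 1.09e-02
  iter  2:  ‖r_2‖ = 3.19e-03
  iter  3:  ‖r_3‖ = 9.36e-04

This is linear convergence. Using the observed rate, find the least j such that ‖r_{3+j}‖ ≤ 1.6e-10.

13

Rate ρ ≈ ‖r_3‖/‖r_2‖ = 9.36e-04/3.19e-03 = 0.2934.
After j more steps, ‖r_{3+j}‖ ≈ 9.36e-04·ρ^j; need ρ^j ≤ 1.6e-10/9.36e-04 = 1.7094e-07.
j ≥ ln(1.7094e-07)/ln(0.2934) = -15.5820/-1.22622 = 12.707.
So 13 more iterations are needed.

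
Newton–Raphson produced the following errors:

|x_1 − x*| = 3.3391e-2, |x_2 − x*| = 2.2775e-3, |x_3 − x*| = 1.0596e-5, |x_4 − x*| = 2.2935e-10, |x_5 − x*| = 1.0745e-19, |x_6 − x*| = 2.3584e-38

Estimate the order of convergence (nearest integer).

2

Consecutive ratios: |x_6 − x*|/|x_5 − x*| = 2.3584e-38/1.0745e-19 = 2.19488e-19, |x_5 − x*|/|x_4 − x*| = 1.0745e-19/2.2935e-10 = 4.68498e-10.
p ≈ ln(2.19488e-19)/ln(4.68498e-10) = -42.9630/-21.4815 ≈ 2.00.
So the convergence is quadratic (order 2).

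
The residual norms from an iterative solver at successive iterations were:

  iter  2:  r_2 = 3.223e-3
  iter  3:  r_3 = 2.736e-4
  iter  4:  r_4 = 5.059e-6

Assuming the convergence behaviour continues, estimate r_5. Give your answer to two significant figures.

First estimate the order: p ≈ ln(r_4/r_3) / ln(r_3/r_2) = ln(5.059e-6/2.736e-4)/ln(2.736e-4/3.223e-3) = ln(0.0184905)/ln(0.0848899) ≈ 1.6179.
Then r_5 ≈ r_4·(r_4/r_3)^p = 5.059e-6·(0.0184905)^1.6179 = 5.059e-6·0.00157071 ≈ 7.946e-09.

7.9e-9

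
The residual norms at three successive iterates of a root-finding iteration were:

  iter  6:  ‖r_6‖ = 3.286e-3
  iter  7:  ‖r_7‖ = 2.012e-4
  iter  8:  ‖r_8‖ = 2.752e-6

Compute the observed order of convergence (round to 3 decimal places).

1.537

p ≈ ln(‖r_8‖/‖r_7‖) / ln(‖r_7‖/‖r_6‖)
  = ln(2.752e-6/2.012e-4) / ln(2.012e-4/3.286e-3)
  = ln(0.0136779) / ln(0.0612295)
  = -4.291974 / -2.793126 ≈ 1.536620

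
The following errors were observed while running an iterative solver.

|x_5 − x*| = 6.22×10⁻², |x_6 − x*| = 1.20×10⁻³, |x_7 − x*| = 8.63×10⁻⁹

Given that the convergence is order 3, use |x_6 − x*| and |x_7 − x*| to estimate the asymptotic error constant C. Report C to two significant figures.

C ≈ |x_7 − x*| / |x_6 − x*|^3
  = 8.63×10⁻⁹ / (1.20×10⁻³)^3
  = 8.63×10⁻⁹ / 1.728e-09 ≈ 4.9942

5.0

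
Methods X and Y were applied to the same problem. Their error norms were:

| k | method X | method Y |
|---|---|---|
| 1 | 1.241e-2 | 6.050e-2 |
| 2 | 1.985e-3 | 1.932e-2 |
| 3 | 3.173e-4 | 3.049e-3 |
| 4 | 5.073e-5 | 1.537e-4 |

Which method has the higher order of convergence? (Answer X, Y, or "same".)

Method X: p ≈ ln(5.073e-5/3.173e-4)/ln(3.173e-4/1.985e-3) ≈ 1.00.
Method Y: p ≈ ln(1.537e-4/3.049e-3)/ln(3.049e-3/1.932e-2) ≈ 1.62.
Method Y has the higher order (≈1.6 vs ≈1.0).

Y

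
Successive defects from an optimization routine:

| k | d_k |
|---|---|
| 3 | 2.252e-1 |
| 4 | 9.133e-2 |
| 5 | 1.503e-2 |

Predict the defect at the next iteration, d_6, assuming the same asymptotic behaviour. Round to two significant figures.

First estimate the order: p ≈ ln(d_5/d_4) / ln(d_4/d_3) = ln(1.503e-2/9.133e-2)/ln(9.133e-2/2.252e-1) = ln(0.164568)/ln(0.405551) ≈ 1.9994.
Then d_6 ≈ d_5·(d_5/d_4)^p = 1.503e-2·(0.164568)^1.9994 = 1.503e-2·0.027112 ≈ 0.0004075.

4.1e-4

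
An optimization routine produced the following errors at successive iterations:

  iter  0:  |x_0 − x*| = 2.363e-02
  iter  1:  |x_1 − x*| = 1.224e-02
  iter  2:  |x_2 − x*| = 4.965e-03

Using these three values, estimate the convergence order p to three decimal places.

1.372

p ≈ ln(|x_2 − x*|/|x_1 − x*|) / ln(|x_1 − x*|/|x_0 − x*|)
  = ln(4.965e-03/1.224e-02) / ln(1.224e-02/2.363e-02)
  = ln(0.405637) / ln(0.517986)
  = -0.902297 / -0.657807 ≈ 1.371674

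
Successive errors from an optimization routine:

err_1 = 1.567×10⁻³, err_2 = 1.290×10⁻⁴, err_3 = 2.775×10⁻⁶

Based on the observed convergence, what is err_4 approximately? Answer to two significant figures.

First estimate the order: p ≈ ln(err_3/err_2) / ln(err_2/err_1) = ln(2.775×10⁻⁶/1.290×10⁻⁴)/ln(1.290×10⁻⁴/1.567×10⁻³) = ln(0.0215116)/ln(0.0823229) ≈ 1.5374.
Then err_4 ≈ err_3·(err_3/err_2)^p = 2.775×10⁻⁶·(0.0215116)^1.5374 = 2.775×10⁻⁶·0.00273307 ≈ 7.584e-09.

7.6e-9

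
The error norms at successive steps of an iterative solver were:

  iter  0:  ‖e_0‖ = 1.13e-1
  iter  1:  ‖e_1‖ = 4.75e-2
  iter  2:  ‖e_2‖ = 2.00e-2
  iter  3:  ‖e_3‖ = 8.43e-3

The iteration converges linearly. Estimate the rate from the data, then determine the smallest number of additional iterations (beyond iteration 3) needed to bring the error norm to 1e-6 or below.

11

Rate ρ ≈ ‖e_3‖/‖e_2‖ = 8.43e-3/2.00e-2 = 0.4215.
After j more steps, ‖e_{3+j}‖ ≈ 8.43e-3·ρ^j; need ρ^j ≤ 1e-6/8.43e-3 = 0.000118624.
j ≥ ln(0.000118624)/ln(0.4215) = -9.0396/-0.86394 = 10.463.
So 11 more iterations are needed.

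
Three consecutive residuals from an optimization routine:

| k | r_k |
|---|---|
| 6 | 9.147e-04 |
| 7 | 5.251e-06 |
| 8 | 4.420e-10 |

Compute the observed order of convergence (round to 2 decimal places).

p ≈ ln(r_8/r_7) / ln(r_7/r_6)
  = ln(4.420e-10/5.251e-06) / ln(5.251e-06/9.147e-04)
  = ln(8.41744e-05) / ln(0.00574068)
  = -9.38262 / -5.16018 ≈ 1.81827

1.82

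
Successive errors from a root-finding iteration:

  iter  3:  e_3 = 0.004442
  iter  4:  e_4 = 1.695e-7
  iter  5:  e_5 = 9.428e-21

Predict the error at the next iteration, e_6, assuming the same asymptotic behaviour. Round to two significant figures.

1.6e-60

First estimate the order: p ≈ ln(e_5/e_4) / ln(e_4/e_3) = ln(9.428e-21/1.695e-7)/ln(1.695e-7/0.004442) = ln(5.56224e-14)/ln(3.81585e-05) ≈ 2.9999.
Then e_6 ≈ e_5·(e_5/e_4)^p = 9.428e-21·(5.56224e-14)^2.9999 = 9.428e-21·1.72613e-40 ≈ 1.627e-60.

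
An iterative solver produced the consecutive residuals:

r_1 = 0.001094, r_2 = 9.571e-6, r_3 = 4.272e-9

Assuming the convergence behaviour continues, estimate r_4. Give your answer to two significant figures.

First estimate the order: p ≈ ln(r_3/r_2) / ln(r_2/r_1) = ln(4.272e-9/9.571e-6)/ln(9.571e-6/0.001094) = ln(0.000446348)/ln(0.00874863) ≈ 1.6279.
Then r_4 ≈ r_3·(r_3/r_2)^p = 4.272e-9·(0.000446348)^1.6279 = 4.272e-9·3.51563e-06 ≈ 1.502e-14.

1.5e-14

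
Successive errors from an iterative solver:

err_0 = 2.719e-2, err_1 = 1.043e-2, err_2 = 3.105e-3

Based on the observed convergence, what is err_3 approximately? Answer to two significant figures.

6.7e-4

First estimate the order: p ≈ ln(err_2/err_1) / ln(err_1/err_0) = ln(3.105e-3/1.043e-2)/ln(1.043e-2/2.719e-2) = ln(0.297699)/ln(0.383597) ≈ 1.2646.
Then err_3 ≈ err_2·(err_2/err_1)^p = 3.105e-3·(0.297699)^1.2646 = 3.105e-3·0.216042 ≈ 0.0006708.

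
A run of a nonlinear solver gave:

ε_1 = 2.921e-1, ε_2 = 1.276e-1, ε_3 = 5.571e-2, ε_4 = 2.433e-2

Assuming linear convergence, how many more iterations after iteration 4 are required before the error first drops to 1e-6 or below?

13

Rate ρ ≈ ε_4/ε_3 = 2.433e-2/5.571e-2 = 0.4367.
After j more steps, ε_{4+j} ≈ 2.433e-2·ρ^j; need ρ^j ≤ 1e-6/2.433e-2 = 4.11015e-05.
j ≥ ln(4.11015e-05)/ln(0.4367) = -10.0995/-0.82851 = 12.190.
So 13 more iterations are needed.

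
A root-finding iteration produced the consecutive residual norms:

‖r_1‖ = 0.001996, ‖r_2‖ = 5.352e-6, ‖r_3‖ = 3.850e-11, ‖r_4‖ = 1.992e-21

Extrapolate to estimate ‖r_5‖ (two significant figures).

5.3e-42

First estimate the order: p ≈ ln(‖r_4‖/‖r_3‖) / ln(‖r_3‖/‖r_2‖) = ln(1.992e-21/3.850e-11)/ln(3.850e-11/5.352e-6) = ln(5.17403e-11)/ln(7.19357e-06) ≈ 2.0000.
Then ‖r_5‖ ≈ ‖r_4‖·(‖r_4‖/‖r_3‖)^p = 1.992e-21·(5.17403e-11)^2.0000 = 1.992e-21·2.67706e-21 ≈ 5.333e-42.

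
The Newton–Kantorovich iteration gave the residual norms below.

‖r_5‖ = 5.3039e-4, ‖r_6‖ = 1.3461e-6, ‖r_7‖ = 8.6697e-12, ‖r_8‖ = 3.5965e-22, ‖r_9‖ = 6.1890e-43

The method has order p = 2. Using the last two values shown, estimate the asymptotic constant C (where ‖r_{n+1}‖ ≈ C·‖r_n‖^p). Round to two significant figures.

4.8

C ≈ ‖r_9‖ / ‖r_8‖^2
  = 6.1890e-43 / (3.5965e-22)^2
  = 6.1890e-43 / 1.29348e-43 ≈ 4.7848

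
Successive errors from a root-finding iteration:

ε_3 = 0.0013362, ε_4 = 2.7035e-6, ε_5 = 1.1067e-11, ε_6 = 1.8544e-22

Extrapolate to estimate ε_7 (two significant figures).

First estimate the order: p ≈ ln(ε_6/ε_5) / ln(ε_5/ε_4) = ln(1.8544e-22/1.1067e-11)/ln(1.1067e-11/2.7035e-6) = ln(1.67561e-11)/ln(4.09358e-06) ≈ 2.0000.
Then ε_7 ≈ ε_6·(ε_6/ε_5)^p = 1.8544e-22·(1.67561e-11)^2.0000 = 1.8544e-22·2.80767e-22 ≈ 5.207e-44.

5.2e-44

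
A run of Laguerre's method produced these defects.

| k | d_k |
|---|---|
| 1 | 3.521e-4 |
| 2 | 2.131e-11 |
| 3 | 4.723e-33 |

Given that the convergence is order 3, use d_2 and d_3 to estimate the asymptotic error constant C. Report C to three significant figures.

0.488

C ≈ d_3 / d_2^3
  = 4.723e-33 / (2.131e-11)^3
  = 4.723e-33 / 9.67721e-33 ≈ 0.48805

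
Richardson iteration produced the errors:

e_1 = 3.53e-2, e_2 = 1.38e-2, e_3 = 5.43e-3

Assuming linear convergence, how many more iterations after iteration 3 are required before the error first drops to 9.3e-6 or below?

7

Rate ρ ≈ e_3/e_2 = 5.43e-3/1.38e-2 = 0.3935.
After j more steps, e_{3+j} ≈ 5.43e-3·ρ^j; need ρ^j ≤ 9.3e-6/5.43e-3 = 0.00171271.
j ≥ ln(0.00171271)/ln(0.3935) = -6.3697/-0.93267 = 6.830.
So 7 more iterations are needed.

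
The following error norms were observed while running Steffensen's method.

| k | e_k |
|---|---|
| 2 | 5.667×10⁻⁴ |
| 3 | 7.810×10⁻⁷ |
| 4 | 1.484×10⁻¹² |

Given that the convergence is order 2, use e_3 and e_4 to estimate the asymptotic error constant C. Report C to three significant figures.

C ≈ e_4 / e_3^2
  = 1.484×10⁻¹² / (7.810×10⁻⁷)^2
  = 1.484×10⁻¹² / 6.09961e-13 ≈ 2.4329

2.43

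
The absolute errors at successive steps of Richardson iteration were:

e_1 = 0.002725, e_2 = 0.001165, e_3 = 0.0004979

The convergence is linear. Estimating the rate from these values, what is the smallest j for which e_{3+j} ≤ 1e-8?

13

Rate ρ ≈ e_3/e_2 = 0.0004979/0.001165 = 0.4274.
After j more steps, e_{3+j} ≈ 0.0004979·ρ^j; need ρ^j ≤ 1e-8/0.0004979 = 2.00844e-05.
j ≥ ln(2.00844e-05)/ln(0.4274) = -10.8156/-0.85003 = 12.724.
So 13 more iterations are needed.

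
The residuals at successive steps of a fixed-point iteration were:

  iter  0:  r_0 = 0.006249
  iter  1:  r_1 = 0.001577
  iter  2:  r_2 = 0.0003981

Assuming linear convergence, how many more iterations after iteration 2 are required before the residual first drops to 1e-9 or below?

10

Rate ρ ≈ r_2/r_1 = 0.0003981/0.001577 = 0.2524.
After j more steps, r_{2+j} ≈ 0.0003981·ρ^j; need ρ^j ≤ 1e-9/0.0003981 = 2.51193e-06.
j ≥ ln(2.51193e-06)/ln(0.2524) = -12.8945/-1.37674 = 9.366.
So 10 more iterations are needed.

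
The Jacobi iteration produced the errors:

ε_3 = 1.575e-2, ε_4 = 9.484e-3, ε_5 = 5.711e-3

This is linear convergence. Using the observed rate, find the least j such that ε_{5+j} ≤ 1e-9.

Rate ρ ≈ ε_5/ε_4 = 5.711e-3/9.484e-3 = 0.6022.
After j more steps, ε_{5+j} ≈ 5.711e-3·ρ^j; need ρ^j ≤ 1e-9/5.711e-3 = 1.75101e-07.
j ≥ ln(1.75101e-07)/ln(0.6022) = -15.5579/-0.50717 = 30.676.
So 31 more iterations are needed.

31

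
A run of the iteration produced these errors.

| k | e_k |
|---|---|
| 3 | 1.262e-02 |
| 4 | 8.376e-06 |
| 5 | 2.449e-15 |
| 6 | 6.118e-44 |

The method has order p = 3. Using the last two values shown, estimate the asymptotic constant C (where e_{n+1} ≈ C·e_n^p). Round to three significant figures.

C ≈ e_6 / e_5^3
  = 6.118e-44 / (2.449e-15)^3
  = 6.118e-44 / 1.46881e-44 ≈ 4.1653

4.17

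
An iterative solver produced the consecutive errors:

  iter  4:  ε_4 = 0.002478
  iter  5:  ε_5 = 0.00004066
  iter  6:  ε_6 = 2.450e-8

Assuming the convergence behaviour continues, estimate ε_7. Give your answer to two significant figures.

First estimate the order: p ≈ ln(ε_6/ε_5) / ln(ε_5/ε_4) = ln(2.450e-8/0.00004066)/ln(0.00004066/0.002478) = ln(0.000602558)/ln(0.0164084) ≈ 1.8040.
Then ε_7 ≈ ε_6·(ε_6/ε_5)^p = 2.450e-8·(0.000602558)^1.8040 = 2.450e-8·1.55281e-06 ≈ 3.804e-14.

3.8e-14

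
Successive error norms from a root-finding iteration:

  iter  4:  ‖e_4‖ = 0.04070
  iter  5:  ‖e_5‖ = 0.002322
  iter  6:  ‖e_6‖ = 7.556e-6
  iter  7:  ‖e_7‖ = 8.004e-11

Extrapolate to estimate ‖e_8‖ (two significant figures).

9.0e-21

First estimate the order: p ≈ ln(‖e_7‖/‖e_6‖) / ln(‖e_6‖/‖e_5‖) = ln(8.004e-11/7.556e-6)/ln(7.556e-6/0.002322) = ln(1.05929e-05)/ln(0.00325409) ≈ 1.9999.
Then ‖e_8‖ ≈ ‖e_7‖·(‖e_7‖/‖e_6‖)^p = 8.004e-11·(1.05929e-05)^1.9999 = 8.004e-11·1.12338e-10 ≈ 8.992e-21.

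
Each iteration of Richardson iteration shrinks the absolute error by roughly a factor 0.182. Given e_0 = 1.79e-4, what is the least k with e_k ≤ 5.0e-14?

13

After k steps, e_k ≈ 1.79e-4·0.182^k.
Need 0.182^k ≤ 5.0e-14/1.79e-4 = 2.7933e-10.
k ≥ ln(2.7933e-10)/ln(0.182) = -21.9986/-1.70375 = 12.912.
Smallest integer k = 13.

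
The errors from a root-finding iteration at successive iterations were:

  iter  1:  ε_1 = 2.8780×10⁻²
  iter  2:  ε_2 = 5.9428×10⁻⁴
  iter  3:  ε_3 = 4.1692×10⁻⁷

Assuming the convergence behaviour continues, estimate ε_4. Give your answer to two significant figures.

5.2e-13

First estimate the order: p ≈ ln(ε_3/ε_2) / ln(ε_2/ε_1) = ln(4.1692×10⁻⁷/5.9428×10⁻⁴)/ln(5.9428×10⁻⁴/2.8780×10⁻²) = ln(0.000701555)/ln(0.0206491) ≈ 1.8717.
Then ε_4 ≈ ε_3·(ε_3/ε_2)^p = 4.1692×10⁻⁷·(0.000701555)^1.8717 = 4.1692×10⁻⁷·1.24961e-06 ≈ 5.21e-13.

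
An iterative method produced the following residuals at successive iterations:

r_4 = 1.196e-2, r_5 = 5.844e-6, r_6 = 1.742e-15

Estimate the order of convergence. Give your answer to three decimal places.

2.877

p ≈ ln(r_6/r_5) / ln(r_5/r_4)
  = ln(1.742e-15/5.844e-6) / ln(5.844e-6/1.196e-2)
  = ln(2.98084e-10) / ln(0.000488629)
  = -21.933646 / -7.623907 ≈ 2.876956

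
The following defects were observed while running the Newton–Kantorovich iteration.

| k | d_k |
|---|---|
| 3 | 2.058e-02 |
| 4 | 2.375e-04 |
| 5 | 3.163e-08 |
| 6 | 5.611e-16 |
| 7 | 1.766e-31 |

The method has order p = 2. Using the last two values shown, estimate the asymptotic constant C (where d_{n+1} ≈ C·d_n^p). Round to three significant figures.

C ≈ d_7 / d_6^2
  = 1.766e-31 / (5.611e-16)^2
  = 1.766e-31 / 3.14833e-31 ≈ 0.56093

0.561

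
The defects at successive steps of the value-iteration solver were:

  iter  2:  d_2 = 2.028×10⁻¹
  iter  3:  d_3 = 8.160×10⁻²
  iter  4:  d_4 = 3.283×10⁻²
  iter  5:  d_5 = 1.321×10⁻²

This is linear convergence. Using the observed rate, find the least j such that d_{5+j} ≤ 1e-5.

8

Rate ρ ≈ d_5/d_4 = 1.321×10⁻²/3.283×10⁻² = 0.4024.
After j more steps, d_{5+j} ≈ 1.321×10⁻²·ρ^j; need ρ^j ≤ 1e-5/1.321×10⁻² = 0.000757002.
j ≥ ln(0.000757002)/ln(0.4024) = -7.1861/-0.91031 = 7.894.
So 8 more iterations are needed.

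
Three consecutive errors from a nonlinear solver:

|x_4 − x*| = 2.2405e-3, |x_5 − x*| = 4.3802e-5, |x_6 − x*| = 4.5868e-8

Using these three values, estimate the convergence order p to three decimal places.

1.744

p ≈ ln(|x_6 − x*|/|x_5 − x*|) / ln(|x_5 − x*|/|x_4 − x*|)
  = ln(4.5868e-8/4.3802e-5) / ln(4.3802e-5/2.2405e-3)
  = ln(0.00104717) / ln(0.0195501)
  = -6.861664 / -3.934775 ≈ 1.743852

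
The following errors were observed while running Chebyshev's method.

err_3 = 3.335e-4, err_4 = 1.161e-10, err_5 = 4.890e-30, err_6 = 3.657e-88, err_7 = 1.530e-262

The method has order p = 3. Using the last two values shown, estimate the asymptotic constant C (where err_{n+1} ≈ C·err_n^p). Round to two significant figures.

3.1

C ≈ err_7 / err_6^3
  = 1.530e-262 / (3.657e-88)^3
  = 1.530e-262 / 4.89074e-263 ≈ 3.1284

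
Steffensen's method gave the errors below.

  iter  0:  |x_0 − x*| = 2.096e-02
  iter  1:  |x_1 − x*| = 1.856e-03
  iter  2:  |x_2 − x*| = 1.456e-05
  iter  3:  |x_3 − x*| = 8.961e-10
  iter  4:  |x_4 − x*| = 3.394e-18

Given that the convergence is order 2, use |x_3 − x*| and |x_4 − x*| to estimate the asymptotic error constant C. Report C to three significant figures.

C ≈ |x_4 − x*| / |x_3 − x*|^2
  = 3.394e-18 / (8.961e-10)^2
  = 3.394e-18 / 8.02995e-19 ≈ 4.2267

4.23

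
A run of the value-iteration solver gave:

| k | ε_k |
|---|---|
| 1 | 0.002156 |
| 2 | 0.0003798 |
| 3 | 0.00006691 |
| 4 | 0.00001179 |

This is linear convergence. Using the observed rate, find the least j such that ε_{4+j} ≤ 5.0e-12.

9

Rate ρ ≈ ε_4/ε_3 = 0.00001179/0.00006691 = 0.1762.
After j more steps, ε_{4+j} ≈ 0.00001179·ρ^j; need ρ^j ≤ 5.0e-12/0.00001179 = 4.24088e-07.
j ≥ ln(4.24088e-07)/ln(0.1762) = -14.6733/-1.73614 = 8.452.
So 9 more iterations are needed.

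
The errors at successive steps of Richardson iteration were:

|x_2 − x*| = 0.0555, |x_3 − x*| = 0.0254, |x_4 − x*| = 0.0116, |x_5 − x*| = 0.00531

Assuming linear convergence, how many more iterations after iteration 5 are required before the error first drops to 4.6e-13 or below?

Rate ρ ≈ |x_5 − x*|/|x_4 − x*| = 0.00531/0.0116 = 0.4578.
After j more steps, |x_{5+j} − x*| ≈ 0.00531·ρ^j; need ρ^j ≤ 4.6e-13/0.00531 = 8.6629e-11.
j ≥ ln(8.6629e-11)/ln(0.4578) = -23.1694/-0.78132 = 29.654.
So 30 more iterations are needed.

30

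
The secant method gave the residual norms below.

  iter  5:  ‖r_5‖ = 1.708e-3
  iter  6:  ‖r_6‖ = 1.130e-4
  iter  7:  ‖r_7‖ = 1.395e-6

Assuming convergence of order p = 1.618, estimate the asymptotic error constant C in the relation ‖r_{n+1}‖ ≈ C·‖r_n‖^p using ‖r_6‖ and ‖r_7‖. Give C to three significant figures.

C ≈ ‖r_7‖ / ‖r_6‖^1.618
  = 1.395e-6 / (1.130e-4)^1.618
  = 1.395e-6 / 4.11037e-07 ≈ 3.3939

3.39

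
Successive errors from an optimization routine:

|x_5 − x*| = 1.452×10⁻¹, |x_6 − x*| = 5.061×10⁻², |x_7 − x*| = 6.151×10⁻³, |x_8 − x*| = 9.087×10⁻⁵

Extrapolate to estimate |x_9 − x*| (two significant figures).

2.0e-8

First estimate the order: p ≈ ln(|x_8 − x*|/|x_7 − x*|) / ln(|x_7 − x*|/|x_6 − x*|) = ln(9.087×10⁻⁵/6.151×10⁻³)/ln(6.151×10⁻³/5.061×10⁻²) = ln(0.0147732)/ln(0.121537) ≈ 1.9999.
Then |x_9 − x*| ≈ |x_8 − x*|·(|x_8 − x*|/|x_7 − x*|)^p = 9.087×10⁻⁵·(0.0147732)^1.9999 = 9.087×10⁻⁵·0.000218339 ≈ 1.984e-08.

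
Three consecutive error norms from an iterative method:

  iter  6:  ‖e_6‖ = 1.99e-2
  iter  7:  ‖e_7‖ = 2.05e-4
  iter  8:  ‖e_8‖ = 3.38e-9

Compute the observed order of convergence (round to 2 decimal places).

p ≈ ln(‖e_8‖/‖e_7‖) / ln(‖e_7‖/‖e_6‖)
  = ln(3.38e-9/2.05e-4) / ln(2.05e-4/1.99e-2)
  = ln(1.64878e-05) / ln(0.0103015)
  = -11.01289 / -4.57547 ≈ 2.40694

2.41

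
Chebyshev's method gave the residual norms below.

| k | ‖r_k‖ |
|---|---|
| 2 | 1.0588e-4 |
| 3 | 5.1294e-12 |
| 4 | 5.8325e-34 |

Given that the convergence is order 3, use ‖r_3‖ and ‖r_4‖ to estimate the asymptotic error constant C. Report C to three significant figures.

C ≈ ‖r_4‖ / ‖r_3‖^3
  = 5.8325e-34 / (5.1294e-12)^3
  = 5.8325e-34 / 1.34958e-34 ≈ 4.3217

4.32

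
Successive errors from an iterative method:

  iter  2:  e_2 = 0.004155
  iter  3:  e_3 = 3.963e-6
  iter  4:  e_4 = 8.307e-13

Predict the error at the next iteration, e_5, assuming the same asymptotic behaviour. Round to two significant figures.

First estimate the order: p ≈ ln(e_4/e_3) / ln(e_3/e_2) = ln(8.307e-13/3.963e-6)/ln(3.963e-6/0.004155) = ln(2.09614e-07)/ln(0.000953791) ≈ 2.2110.
Then e_5 ≈ e_4·(e_4/e_3)^p = 8.307e-13·(2.09614e-07)^2.2110 = 8.307e-13·1.71262e-15 ≈ 1.423e-27.

1.4e-27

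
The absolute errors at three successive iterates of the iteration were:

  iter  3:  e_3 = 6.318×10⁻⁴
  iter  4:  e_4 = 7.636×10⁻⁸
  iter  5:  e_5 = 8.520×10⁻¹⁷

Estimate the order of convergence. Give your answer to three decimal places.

2.285

p ≈ ln(e_5/e_4) / ln(e_4/e_3)
  = ln(8.520×10⁻¹⁷/7.636×10⁻⁸) / ln(7.636×10⁻⁸/6.318×10⁻⁴)
  = ln(1.11577e-09) / ln(0.000120861)
  = -20.613721 / -9.020869 ≈ 2.285115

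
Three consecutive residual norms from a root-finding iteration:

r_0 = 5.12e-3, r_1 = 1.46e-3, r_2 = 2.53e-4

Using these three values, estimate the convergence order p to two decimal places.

1.40

p ≈ ln(r_2/r_1) / ln(r_1/r_0)
  = ln(2.53e-4/1.46e-3) / ln(1.46e-3/5.12e-3)
  = ln(0.173288) / ln(0.285156)
  = -1.75280 / -1.25472 ≈ 1.39697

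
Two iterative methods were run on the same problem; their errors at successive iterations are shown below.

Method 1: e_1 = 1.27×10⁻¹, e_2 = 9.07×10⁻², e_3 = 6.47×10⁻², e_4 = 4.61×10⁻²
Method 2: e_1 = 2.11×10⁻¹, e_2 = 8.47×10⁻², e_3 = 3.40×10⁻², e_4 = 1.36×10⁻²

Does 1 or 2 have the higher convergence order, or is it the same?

Method 1: p ≈ ln(4.61×10⁻²/6.47×10⁻²)/ln(6.47×10⁻²/9.07×10⁻²) ≈ 1.00.
Method 2: p ≈ ln(1.36×10⁻²/3.40×10⁻²)/ln(3.40×10⁻²/8.47×10⁻²) ≈ 1.00.
Both orders ≈ 1.0 — effectively the same.

same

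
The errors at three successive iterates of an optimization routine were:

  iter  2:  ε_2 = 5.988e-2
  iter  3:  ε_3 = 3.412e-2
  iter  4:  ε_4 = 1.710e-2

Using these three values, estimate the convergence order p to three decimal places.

1.228

p ≈ ln(ε_4/ε_3) / ln(ε_3/ε_2)
  = ln(1.710e-2/3.412e-2) / ln(3.412e-2/5.988e-2)
  = ln(0.501172) / ln(0.569806)
  = -0.690806 / -0.562459 ≈ 1.228189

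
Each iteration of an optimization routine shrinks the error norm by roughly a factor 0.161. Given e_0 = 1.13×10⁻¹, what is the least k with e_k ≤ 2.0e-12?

After k steps, e_k ≈ 1.13×10⁻¹·0.161^k.
Need 0.161^k ≤ 2.0e-12/1.13×10⁻¹ = 1.76991e-11.
k ≥ ln(1.76991e-11)/ln(0.161) = -24.7575/-1.82635 = 13.556.
Smallest integer k = 14.

14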